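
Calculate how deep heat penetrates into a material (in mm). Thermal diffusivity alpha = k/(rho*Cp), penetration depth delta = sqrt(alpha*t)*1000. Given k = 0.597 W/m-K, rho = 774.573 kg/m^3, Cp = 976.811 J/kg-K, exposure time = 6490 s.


alpha = 0.597 / (774.573 * 976.811) = 7.8904e-07 m^2/s
alpha * t = 0.0051209
delta = sqrt(0.0051209) * 1000 = 71.560 mm

71.560 mm


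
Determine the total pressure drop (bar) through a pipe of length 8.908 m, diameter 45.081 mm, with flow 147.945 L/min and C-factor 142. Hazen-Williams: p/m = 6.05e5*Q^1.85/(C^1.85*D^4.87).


Q^1.85 = 10344
C^1.85 = 9588.1
D^4.87 = 1.1349e+08
p/m = 0.0057512 bar/m
p_total = 0.0057512 * 8.908 = 0.051232 bar

0.051232 bar


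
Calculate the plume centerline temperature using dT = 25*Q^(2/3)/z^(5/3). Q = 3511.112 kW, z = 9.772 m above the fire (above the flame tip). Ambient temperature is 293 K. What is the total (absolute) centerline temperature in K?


Q^(2/3) = 231.01
z^(5/3) = 44.666
dT = 25 * 231.01 / 44.666 = 129.30 K
T = 293 + 129.30 = 422.30 K

422.30 K


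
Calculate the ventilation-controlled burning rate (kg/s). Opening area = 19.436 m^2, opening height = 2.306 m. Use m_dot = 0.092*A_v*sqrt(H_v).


sqrt(H_v) = 1.5186
m_dot = 0.092 * 19.436 * 1.5186 = 2.7153 kg/s

2.7153 kg/s


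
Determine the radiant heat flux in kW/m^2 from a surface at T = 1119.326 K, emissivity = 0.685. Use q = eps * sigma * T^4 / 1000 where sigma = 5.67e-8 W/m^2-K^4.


T^4 = 1.5697e+12
q = 0.685 * 5.67e-8 * 1.5697e+12 / 1000 = 60.968 kW/m^2

60.968 kW/m^2


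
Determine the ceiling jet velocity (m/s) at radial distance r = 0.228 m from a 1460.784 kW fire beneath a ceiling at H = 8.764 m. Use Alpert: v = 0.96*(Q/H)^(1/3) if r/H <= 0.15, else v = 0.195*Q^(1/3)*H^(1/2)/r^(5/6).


r/H = 0.228 / 8.764 = 0.026016
r/H <= 0.15, so v = 0.96*(Q/H)^(1/3)
Q/H = 166.68
(Q/H)^(1/3) = 5.5034
v = 0.96 * 5.5034 = 5.2832 m/s

5.2832 m/s


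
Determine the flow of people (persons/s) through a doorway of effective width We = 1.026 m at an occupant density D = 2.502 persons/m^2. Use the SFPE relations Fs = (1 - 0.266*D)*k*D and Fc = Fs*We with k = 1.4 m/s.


1 - 0.266*D = 1 - 0.266*2.502 = 0.33447
Fs = 0.33447 * 1.4 * 2.502 = 1.1716 persons/(s*m)
Fc = 1.1716 * 1.026 = 1.2020 persons/s

1.2020 persons/s


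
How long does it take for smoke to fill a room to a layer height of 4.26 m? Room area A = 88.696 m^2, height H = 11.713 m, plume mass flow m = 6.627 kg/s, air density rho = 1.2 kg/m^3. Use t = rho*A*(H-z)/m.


H - z = 7.453 m
t = 1.2 * 88.696 * 7.453 / 6.627 = 119.70 s

119.70 s


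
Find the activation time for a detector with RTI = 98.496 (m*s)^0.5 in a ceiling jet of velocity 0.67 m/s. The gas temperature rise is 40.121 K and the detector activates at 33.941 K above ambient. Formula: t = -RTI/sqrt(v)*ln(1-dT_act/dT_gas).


dT_act/dT_gas = 0.84597
ln(1 - 0.84597) = -1.8706
t = -98.496 / sqrt(0.67) * -1.8706 = 225.09 s

225.09 s


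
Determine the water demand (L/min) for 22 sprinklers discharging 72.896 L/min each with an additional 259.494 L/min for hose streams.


Sprinkler demand = 22 * 72.896 = 1603.712 L/min
Total = 1603.712 + 259.494 = 1863.206 L/min

1863.206 L/min


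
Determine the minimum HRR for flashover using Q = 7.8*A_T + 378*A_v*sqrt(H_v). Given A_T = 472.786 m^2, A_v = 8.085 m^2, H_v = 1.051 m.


7.8*A_T = 3687.7
sqrt(H_v) = 1.0252
378*A_v*sqrt(H_v) = 3133.1
Q = 3687.7 + 3133.1 = 6820.8 kW

6820.8 kW


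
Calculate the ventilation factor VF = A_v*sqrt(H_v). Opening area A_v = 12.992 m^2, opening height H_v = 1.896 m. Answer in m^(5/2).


sqrt(H_v) = 1.3770
VF = 12.992 * 1.3770 = 17.889 m^(5/2)

17.889 m^(5/2)


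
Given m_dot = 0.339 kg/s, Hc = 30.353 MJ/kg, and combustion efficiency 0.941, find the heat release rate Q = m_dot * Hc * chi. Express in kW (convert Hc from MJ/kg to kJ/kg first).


Hc = 30.353 MJ/kg = 30.353 * 1000 kJ/kg = 30353 kJ/kg
Q = 0.339 kg/s * 30353 kJ/kg * 0.941 = 9682.6 kW

9682.6 kW


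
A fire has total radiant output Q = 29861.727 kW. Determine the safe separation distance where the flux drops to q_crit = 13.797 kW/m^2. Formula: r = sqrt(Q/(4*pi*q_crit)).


4*pi*q_crit = 173.38
Q/(4*pi*q_crit) = 172.23
r = sqrt(172.23) = 13.124 m

13.124 m


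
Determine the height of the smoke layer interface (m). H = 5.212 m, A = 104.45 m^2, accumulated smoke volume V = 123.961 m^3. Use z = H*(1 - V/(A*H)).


V/(A*H) = 0.22770
1 - 0.22770 = 0.77230
z = 5.212 * 0.77230 = 4.0252 m

4.0252 m


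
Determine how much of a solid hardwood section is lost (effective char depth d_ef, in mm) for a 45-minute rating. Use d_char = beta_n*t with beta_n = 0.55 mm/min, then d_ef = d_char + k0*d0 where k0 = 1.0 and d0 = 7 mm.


d_char = 0.55 * 45 = 24.75 mm
d_ef = 24.75 + 1.0*7 = 31.75 mm

31.75 mm


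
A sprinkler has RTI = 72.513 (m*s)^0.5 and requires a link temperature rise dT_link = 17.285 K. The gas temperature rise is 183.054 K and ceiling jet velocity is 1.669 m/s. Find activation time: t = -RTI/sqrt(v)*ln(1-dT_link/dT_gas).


dT_link/dT_gas = 0.094426
ln(1 - 0.094426) = -0.099186
t = -72.513 / sqrt(1.669) * -0.099186 = 5.5672 s

5.5672 s


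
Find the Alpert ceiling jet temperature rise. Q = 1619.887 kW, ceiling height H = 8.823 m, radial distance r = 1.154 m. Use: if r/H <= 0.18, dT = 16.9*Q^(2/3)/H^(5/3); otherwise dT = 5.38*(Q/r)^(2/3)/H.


r/H = 1.154 / 8.823 = 0.13079
r/H <= 0.18, so dT = 16.9*Q^(2/3)/H^(5/3)
Q^(2/3) = 137.93
H^(5/3) = 37.673
dT = 16.9 * 137.93 / 37.673 = 61.875 K

61.875 K


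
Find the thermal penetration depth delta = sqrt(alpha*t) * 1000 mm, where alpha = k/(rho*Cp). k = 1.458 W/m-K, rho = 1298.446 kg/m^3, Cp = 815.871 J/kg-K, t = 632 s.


alpha = 1.458 / (1298.446 * 815.871) = 1.3763e-06 m^2/s
alpha * t = 0.00086982
delta = sqrt(0.00086982) * 1000 = 29.493 mm

29.493 mm


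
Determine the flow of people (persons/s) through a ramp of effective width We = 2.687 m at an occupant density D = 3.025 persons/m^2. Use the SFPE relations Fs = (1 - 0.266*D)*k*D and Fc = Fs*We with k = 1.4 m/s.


1 - 0.266*D = 1 - 0.266*3.025 = 0.19535
Fs = 0.19535 * 1.4 * 3.025 = 0.82731 persons/(s*m)
Fc = 0.82731 * 2.687 = 2.2230 persons/s

2.2230 persons/s


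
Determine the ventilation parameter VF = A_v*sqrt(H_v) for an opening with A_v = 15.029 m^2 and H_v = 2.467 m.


sqrt(H_v) = 1.5707
VF = 15.029 * 1.5707 = 23.606 m^(5/2)

23.606 m^(5/2)


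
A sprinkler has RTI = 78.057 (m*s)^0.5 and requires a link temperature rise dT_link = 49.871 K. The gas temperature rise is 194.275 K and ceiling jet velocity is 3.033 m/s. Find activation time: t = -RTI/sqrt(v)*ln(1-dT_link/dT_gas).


dT_link/dT_gas = 0.25670
ln(1 - 0.25670) = -0.29666
t = -78.057 / sqrt(3.033) * -0.29666 = 13.296 s

13.296 s


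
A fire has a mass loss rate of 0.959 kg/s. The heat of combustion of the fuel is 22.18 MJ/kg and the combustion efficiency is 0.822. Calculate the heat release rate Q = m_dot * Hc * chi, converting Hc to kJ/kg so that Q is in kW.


Hc = 22.18 MJ/kg = 22.18 * 1000 kJ/kg = 22180 kJ/kg
Q = 0.959 kg/s * 22180 kJ/kg * 0.822 = 17484 kW

17484 kW


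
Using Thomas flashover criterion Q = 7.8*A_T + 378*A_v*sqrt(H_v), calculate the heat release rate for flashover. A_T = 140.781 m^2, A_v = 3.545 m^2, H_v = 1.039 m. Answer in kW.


7.8*A_T = 1098.1
sqrt(H_v) = 1.0193
378*A_v*sqrt(H_v) = 1365.9
Q = 1098.1 + 1365.9 = 2464.0 kW

2464.0 kW


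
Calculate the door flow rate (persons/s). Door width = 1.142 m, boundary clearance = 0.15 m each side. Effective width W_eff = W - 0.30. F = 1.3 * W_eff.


W_eff = 1.142 - 0.30 = 0.842 m
F = 1.3 * 0.842 = 1.0946 persons/s

1.0946 persons/s


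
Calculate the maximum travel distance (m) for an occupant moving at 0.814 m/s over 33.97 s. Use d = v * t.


d = 0.814 * 33.97 = 27.652 m

27.652 m


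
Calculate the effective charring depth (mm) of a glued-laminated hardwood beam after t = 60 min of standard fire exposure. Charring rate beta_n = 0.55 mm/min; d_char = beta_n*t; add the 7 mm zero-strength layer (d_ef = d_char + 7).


d_char = 0.55 * 60 = 33 mm
d_ef = 33 + 1.0*7 = 40 mm

40 mm


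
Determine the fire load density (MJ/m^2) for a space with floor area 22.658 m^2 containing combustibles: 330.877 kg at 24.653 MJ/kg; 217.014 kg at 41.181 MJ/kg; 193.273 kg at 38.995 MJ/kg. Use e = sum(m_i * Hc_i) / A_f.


Total energy = 330.877*24.653 + 217.014*41.181 + 193.273*38.995
= 8157.111 + 8936.854 + 7536.681
= 24630.64 MJ
e = 24630.64 / 22.658 = 1087.1 MJ/m^2

1087.1 MJ/m^2


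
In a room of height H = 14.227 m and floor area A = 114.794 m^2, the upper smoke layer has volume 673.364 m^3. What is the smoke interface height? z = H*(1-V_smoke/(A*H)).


V/(A*H) = 0.41230
1 - 0.41230 = 0.58770
z = 14.227 * 0.58770 = 8.3612 m

8.3612 m


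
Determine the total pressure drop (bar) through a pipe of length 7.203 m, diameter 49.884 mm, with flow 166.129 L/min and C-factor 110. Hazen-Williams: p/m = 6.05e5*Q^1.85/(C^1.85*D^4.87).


Q^1.85 = 12818
C^1.85 = 5978.3
D^4.87 = 1.8581e+08
p/m = 0.0069812 bar/m
p_total = 0.0069812 * 7.203 = 0.050286 bar

0.050286 bar


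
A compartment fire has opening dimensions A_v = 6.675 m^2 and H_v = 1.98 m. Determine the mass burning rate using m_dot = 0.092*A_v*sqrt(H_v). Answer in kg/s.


sqrt(H_v) = 1.4071
m_dot = 0.092 * 6.675 * 1.4071 = 0.86412 kg/s

0.86412 kg/s


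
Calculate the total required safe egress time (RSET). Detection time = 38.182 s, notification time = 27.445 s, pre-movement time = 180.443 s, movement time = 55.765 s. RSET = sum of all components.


Total = 38.182 + 27.445 + 180.443 + 55.765 = 301.835 s

301.835 s


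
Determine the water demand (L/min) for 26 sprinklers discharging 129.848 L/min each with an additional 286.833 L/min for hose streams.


Sprinkler demand = 26 * 129.848 = 3376.048 L/min
Total = 3376.048 + 286.833 = 3662.881 L/min

3662.881 L/min


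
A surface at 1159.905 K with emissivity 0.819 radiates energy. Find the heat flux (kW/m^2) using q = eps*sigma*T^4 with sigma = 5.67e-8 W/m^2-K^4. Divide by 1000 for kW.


T^4 = 1.8100e+12
q = 0.819 * 5.67e-8 * 1.8100e+12 / 1000 = 84.054 kW/m^2

84.054 kW/m^2


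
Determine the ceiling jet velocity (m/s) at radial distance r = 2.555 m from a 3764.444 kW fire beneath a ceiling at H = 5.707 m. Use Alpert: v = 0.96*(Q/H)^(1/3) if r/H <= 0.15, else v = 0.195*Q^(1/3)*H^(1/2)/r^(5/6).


r/H = 2.555 / 5.707 = 0.44770
r/H > 0.15, so v = 0.195*Q^(1/3)*H^(1/2)/r^(5/6)
Q^(1/3) = 15.556
H^(1/2) = 2.3889
r^(5/6) = 2.1852
v = 0.195 * 15.556 * 2.3889 / 2.1852 = 3.3162 m/s

3.3162 m/s


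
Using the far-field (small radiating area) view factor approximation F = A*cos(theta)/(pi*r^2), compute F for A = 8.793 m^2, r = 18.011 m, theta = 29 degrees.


cos(29 deg) = 0.87462
pi*r^2 = 1019.1
F = 8.793 * 0.87462 / 1019.1 = 0.0075462

0.0075462


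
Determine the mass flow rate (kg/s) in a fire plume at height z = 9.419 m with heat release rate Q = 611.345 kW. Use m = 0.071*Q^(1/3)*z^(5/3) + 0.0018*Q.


Q^(1/3) = 8.4872
z^(5/3) = 42.009
First term = 0.071 * 8.4872 * 42.009 = 25.314
Second term = 0.0018 * 611.345 = 1.1004
m = 26.414 kg/s

26.414 kg/s


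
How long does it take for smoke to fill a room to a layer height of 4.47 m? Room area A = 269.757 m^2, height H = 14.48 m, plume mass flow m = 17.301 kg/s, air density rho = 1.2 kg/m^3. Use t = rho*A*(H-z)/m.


H - z = 10.01 m
t = 1.2 * 269.757 * 10.01 / 17.301 = 187.29 s

187.29 s


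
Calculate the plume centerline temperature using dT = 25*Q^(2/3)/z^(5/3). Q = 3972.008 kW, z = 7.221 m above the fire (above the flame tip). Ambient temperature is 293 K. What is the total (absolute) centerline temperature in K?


Q^(2/3) = 250.81
z^(5/3) = 26.977
dT = 25 * 250.81 / 26.977 = 232.43 K
T = 293 + 232.43 = 525.43 K

525.43 K


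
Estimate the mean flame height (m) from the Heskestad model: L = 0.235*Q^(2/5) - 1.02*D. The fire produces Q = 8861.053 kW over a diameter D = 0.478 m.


Q^(2/5) = 37.931
0.235 * Q^(2/5) = 8.9138
1.02 * D = 0.48756
L = 8.4262 m

8.4262 m


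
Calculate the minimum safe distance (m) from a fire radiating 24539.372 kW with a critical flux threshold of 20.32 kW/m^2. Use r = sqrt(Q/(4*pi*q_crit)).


4*pi*q_crit = 255.35
Q/(4*pi*q_crit) = 96.101
r = sqrt(96.101) = 9.8031 m

9.8031 m


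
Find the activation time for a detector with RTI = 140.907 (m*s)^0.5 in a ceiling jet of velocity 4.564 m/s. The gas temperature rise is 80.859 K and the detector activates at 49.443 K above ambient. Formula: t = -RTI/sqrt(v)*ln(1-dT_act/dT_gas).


dT_act/dT_gas = 0.61147
ln(1 - 0.61147) = -0.94539
t = -140.907 / sqrt(4.564) * -0.94539 = 62.355 s

62.355 s


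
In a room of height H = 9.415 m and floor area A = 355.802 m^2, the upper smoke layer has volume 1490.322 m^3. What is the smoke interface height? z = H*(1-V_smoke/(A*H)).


V/(A*H) = 0.44489
1 - 0.44489 = 0.55511
z = 9.415 * 0.55511 = 5.2264 m

5.2264 m


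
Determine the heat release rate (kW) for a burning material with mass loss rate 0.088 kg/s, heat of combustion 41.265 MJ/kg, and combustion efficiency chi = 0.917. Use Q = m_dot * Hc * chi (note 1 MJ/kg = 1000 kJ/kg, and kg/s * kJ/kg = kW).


Hc = 41.265 MJ/kg = 41.265 * 1000 kJ/kg = 41265 kJ/kg
Q = 0.088 kg/s * 41265 kJ/kg * 0.917 = 3329.9 kW

3329.9 kW


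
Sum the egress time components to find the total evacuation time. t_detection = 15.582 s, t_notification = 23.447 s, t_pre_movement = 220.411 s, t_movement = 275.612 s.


Total = 15.582 + 23.447 + 220.411 + 275.612 = 535.052 s

535.052 s


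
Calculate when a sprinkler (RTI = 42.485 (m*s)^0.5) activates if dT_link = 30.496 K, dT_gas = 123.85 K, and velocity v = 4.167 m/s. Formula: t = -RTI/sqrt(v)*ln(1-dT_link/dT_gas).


dT_link/dT_gas = 0.24623
ln(1 - 0.24623) = -0.28267
t = -42.485 / sqrt(4.167) * -0.28267 = 5.8831 s

5.8831 s


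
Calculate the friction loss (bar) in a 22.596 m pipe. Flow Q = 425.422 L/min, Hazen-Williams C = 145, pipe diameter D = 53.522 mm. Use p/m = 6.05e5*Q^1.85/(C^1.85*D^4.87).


Q^1.85 = 72999
C^1.85 = 9966.2
D^4.87 = 2.6179e+08
p/m = 0.016927 bar/m
p_total = 0.016927 * 22.596 = 0.38249 bar

0.38249 bar


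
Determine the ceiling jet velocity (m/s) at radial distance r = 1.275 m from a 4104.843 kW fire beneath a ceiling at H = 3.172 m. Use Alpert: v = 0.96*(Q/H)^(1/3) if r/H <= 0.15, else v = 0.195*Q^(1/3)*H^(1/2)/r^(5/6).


r/H = 1.275 / 3.172 = 0.40195
r/H > 0.15, so v = 0.195*Q^(1/3)*H^(1/2)/r^(5/6)
Q^(1/3) = 16.012
H^(1/2) = 1.7810
r^(5/6) = 1.2244
v = 0.195 * 16.012 * 1.7810 / 1.2244 = 4.5416 m/s

4.5416 m/s


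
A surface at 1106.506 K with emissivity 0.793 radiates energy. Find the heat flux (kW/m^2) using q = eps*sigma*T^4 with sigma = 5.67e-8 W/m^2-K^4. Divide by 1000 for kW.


T^4 = 1.4990e+12
q = 0.793 * 5.67e-8 * 1.4990e+12 / 1000 = 67.402 kW/m^2

67.402 kW/m^2


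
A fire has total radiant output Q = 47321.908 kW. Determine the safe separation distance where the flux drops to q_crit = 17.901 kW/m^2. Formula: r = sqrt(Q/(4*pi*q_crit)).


4*pi*q_crit = 224.95
Q/(4*pi*q_crit) = 210.37
r = sqrt(210.37) = 14.504 m

14.504 m


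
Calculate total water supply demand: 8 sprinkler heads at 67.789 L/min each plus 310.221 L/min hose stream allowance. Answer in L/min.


Sprinkler demand = 8 * 67.789 = 542.312 L/min
Total = 542.312 + 310.221 = 852.533 L/min

852.533 L/min


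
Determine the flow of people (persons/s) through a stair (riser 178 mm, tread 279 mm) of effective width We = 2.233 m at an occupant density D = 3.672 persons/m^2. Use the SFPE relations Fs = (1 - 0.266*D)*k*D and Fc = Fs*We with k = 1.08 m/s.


1 - 0.266*D = 1 - 0.266*3.672 = 0.023248
Fs = 0.023248 * 1.08 * 3.672 = 0.092196 persons/(s*m)
Fc = 0.092196 * 2.233 = 0.20587 persons/s

0.20587 persons/s


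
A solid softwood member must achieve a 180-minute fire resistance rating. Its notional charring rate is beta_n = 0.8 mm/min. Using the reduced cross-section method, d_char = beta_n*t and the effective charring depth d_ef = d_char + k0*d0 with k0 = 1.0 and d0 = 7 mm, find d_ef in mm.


d_char = 0.8 * 180 = 144 mm
d_ef = 144 + 1.0*7 = 151 mm

151 mm


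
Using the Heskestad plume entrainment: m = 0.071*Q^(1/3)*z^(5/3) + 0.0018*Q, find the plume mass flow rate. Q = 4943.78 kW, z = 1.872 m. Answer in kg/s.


Q^(1/3) = 17.035
z^(5/3) = 2.8434
First term = 0.071 * 17.035 * 2.8434 = 3.4392
Second term = 0.0018 * 4943.78 = 8.8988
m = 12.338 kg/s

12.338 kg/s


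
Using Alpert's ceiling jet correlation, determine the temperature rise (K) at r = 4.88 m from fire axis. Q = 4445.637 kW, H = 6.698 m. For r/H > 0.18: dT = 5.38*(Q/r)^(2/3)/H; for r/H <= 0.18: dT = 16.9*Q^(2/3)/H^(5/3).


r/H = 4.88 / 6.698 = 0.72858
r/H > 0.18, so dT = 5.38*(Q/r)^(2/3)/H
Q/r = 910.99
(Q/r)^(2/3) = 93.974
dT = 5.38 * 93.974 / 6.698 = 75.483 K

75.483 K


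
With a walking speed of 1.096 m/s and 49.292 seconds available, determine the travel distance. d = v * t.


d = 1.096 * 49.292 = 54.024 m

54.024 m


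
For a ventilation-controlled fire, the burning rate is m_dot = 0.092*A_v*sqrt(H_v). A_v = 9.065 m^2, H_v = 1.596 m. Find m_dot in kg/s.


sqrt(H_v) = 1.2633
m_dot = 0.092 * 9.065 * 1.2633 = 1.0536 kg/s

1.0536 kg/s


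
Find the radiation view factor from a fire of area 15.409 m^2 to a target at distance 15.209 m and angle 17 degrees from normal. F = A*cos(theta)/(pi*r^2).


cos(17 deg) = 0.95630
pi*r^2 = 726.69
F = 15.409 * 0.95630 / 726.69 = 0.020278

0.020278


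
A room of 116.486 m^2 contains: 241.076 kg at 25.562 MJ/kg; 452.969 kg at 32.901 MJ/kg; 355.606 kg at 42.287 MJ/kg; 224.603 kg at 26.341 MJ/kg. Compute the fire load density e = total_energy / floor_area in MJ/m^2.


Total energy = 241.076*25.562 + 452.969*32.901 + 355.606*42.287 + 224.603*26.341
= 6162.385 + 14903.13 + 15037.51 + 5916.268
= 42019.30 MJ
e = 42019.30 / 116.486 = 360.72 MJ/m^2

360.72 MJ/m^2


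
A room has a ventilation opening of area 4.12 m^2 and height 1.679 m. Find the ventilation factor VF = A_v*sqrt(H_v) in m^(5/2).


sqrt(H_v) = 1.2958
VF = 4.12 * 1.2958 = 5.3385 m^(5/2)

5.3385 m^(5/2)


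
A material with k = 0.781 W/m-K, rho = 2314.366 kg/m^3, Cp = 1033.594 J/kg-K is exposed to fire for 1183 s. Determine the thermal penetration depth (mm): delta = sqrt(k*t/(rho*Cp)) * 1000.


alpha = 0.781 / (2314.366 * 1033.594) = 3.2649e-07 m^2/s
alpha * t = 0.00038624
delta = sqrt(0.00038624) * 1000 = 19.653 mm

19.653 mm


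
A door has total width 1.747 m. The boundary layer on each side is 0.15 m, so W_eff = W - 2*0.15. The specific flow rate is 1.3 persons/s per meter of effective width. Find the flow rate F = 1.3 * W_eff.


W_eff = 1.747 - 0.30 = 1.447 m
F = 1.3 * 1.447 = 1.8811 persons/s

1.8811 persons/s


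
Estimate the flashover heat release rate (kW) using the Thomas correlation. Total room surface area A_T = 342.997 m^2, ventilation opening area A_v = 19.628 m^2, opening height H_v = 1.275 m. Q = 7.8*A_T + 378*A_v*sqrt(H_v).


7.8*A_T = 2675.4
sqrt(H_v) = 1.1292
378*A_v*sqrt(H_v) = 8377.7
Q = 2675.4 + 8377.7 = 11053 kW

11053 kW


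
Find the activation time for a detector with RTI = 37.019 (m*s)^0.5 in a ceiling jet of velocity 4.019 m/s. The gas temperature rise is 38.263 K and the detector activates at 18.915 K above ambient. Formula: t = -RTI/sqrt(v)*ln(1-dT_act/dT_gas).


dT_act/dT_gas = 0.49434
ln(1 - 0.49434) = -0.68189
t = -37.019 / sqrt(4.019) * -0.68189 = 12.592 s

12.592 s


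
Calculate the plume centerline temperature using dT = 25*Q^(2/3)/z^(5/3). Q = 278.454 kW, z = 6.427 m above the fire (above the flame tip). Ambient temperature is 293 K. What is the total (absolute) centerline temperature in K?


Q^(2/3) = 42.642
z^(5/3) = 22.217
dT = 25 * 42.642 / 22.217 = 47.984 K
T = 293 + 47.984 = 340.98 K

340.98 K


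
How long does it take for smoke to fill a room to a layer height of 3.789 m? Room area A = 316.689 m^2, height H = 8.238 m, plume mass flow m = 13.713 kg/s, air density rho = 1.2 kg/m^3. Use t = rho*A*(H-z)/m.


H - z = 4.449 m
t = 1.2 * 316.689 * 4.449 / 13.713 = 123.29 s

123.29 s


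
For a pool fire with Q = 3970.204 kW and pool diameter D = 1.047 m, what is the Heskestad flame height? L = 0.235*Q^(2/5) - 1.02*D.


Q^(2/5) = 27.512
0.235 * Q^(2/5) = 6.4654
1.02 * D = 1.0679
L = 5.3974 m

5.3974 m


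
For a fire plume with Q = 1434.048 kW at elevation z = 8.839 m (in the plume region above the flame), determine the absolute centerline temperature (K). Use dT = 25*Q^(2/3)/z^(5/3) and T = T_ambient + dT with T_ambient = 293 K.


Q^(2/3) = 127.17
z^(5/3) = 37.787
dT = 25 * 127.17 / 37.787 = 84.135 K
T = 293 + 84.135 = 377.14 K

377.14 K


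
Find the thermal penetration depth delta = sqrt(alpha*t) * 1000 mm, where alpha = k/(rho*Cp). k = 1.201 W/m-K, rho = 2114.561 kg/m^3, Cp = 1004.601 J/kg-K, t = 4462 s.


alpha = 1.201 / (2114.561 * 1004.601) = 5.6537e-07 m^2/s
alpha * t = 0.0025227
delta = sqrt(0.0025227) * 1000 = 50.226 mm

50.226 mm


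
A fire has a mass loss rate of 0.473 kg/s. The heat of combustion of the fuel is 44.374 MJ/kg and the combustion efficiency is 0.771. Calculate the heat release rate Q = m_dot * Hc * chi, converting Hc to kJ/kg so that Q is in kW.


Hc = 44.374 MJ/kg = 44.374 * 1000 kJ/kg = 44374 kJ/kg
Q = 0.473 kg/s * 44374 kJ/kg * 0.771 = 16182 kW

16182 kW


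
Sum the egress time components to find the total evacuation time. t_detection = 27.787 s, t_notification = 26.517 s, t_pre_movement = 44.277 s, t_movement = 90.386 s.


Total = 27.787 + 26.517 + 44.277 + 90.386 = 188.967 s

188.967 s


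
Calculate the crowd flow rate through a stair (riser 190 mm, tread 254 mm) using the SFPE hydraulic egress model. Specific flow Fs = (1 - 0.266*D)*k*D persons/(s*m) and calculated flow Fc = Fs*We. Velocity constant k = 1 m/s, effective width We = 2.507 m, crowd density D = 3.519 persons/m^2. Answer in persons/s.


1 - 0.266*D = 1 - 0.266*3.519 = 0.063946
Fs = 0.063946 * 1 * 3.519 = 0.22503 persons/(s*m)
Fc = 0.22503 * 2.507 = 0.56414 persons/s

0.56414 persons/s


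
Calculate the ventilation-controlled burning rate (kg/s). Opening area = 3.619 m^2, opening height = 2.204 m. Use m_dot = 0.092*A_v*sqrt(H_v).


sqrt(H_v) = 1.4846
m_dot = 0.092 * 3.619 * 1.4846 = 0.49429 kg/s

0.49429 kg/s


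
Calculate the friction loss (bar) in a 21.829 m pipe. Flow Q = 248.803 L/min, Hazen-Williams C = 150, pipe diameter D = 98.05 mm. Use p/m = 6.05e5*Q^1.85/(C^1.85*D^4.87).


Q^1.85 = 27060
C^1.85 = 10611
D^4.87 = 4.9929e+09
p/m = 0.00030901 bar/m
p_total = 0.00030901 * 21.829 = 0.0067453 bar

0.0067453 bar


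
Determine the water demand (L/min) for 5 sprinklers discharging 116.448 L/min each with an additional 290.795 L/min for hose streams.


Sprinkler demand = 5 * 116.448 = 582.24 L/min
Total = 582.24 + 290.795 = 873.035 L/min

873.035 L/min


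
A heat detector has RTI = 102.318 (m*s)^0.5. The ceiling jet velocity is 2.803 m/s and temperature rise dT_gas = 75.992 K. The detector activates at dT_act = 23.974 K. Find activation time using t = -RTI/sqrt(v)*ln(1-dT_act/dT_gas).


dT_act/dT_gas = 0.31548
ln(1 - 0.31548) = -0.37904
t = -102.318 / sqrt(2.803) * -0.37904 = 23.165 s

23.165 s


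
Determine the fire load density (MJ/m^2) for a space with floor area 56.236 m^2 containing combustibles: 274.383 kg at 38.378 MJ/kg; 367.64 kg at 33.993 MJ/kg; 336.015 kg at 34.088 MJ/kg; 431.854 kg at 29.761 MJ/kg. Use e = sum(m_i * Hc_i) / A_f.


Total energy = 274.383*38.378 + 367.64*33.993 + 336.015*34.088 + 431.854*29.761
= 10530.27 + 12497.19 + 11454.08 + 12852.41
= 47333.94 MJ
e = 47333.94 / 56.236 = 841.70 MJ/m^2

841.70 MJ/m^2


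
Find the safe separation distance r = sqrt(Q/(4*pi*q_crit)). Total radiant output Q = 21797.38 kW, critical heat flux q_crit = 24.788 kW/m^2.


4*pi*q_crit = 311.50
Q/(4*pi*q_crit) = 69.977
r = sqrt(69.977) = 8.3652 m

8.3652 m


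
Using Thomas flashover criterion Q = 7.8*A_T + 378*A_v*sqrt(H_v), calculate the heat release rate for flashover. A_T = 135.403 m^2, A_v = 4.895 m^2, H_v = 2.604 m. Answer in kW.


7.8*A_T = 1056.1
sqrt(H_v) = 1.6137
378*A_v*sqrt(H_v) = 2985.8
Q = 1056.1 + 2985.8 = 4042.0 kW

4042.0 kW


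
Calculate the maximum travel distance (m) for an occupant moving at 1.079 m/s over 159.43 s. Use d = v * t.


d = 1.079 * 159.43 = 172.02 m

172.02 m


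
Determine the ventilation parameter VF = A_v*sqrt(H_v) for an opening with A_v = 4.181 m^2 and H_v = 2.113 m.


sqrt(H_v) = 1.4536
VF = 4.181 * 1.4536 = 6.0776 m^(5/2)

6.0776 m^(5/2)


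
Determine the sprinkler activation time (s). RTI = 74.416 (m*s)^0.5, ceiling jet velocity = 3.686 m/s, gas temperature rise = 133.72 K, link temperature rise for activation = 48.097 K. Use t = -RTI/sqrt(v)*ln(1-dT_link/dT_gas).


dT_link/dT_gas = 0.35968
ln(1 - 0.35968) = -0.44579
t = -74.416 / sqrt(3.686) * -0.44579 = 17.279 s

17.279 s


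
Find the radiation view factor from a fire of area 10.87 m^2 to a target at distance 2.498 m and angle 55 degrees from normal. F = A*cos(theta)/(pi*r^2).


cos(55 deg) = 0.57358
pi*r^2 = 19.604
F = 10.87 * 0.57358 / 19.604 = 0.31804

0.31804


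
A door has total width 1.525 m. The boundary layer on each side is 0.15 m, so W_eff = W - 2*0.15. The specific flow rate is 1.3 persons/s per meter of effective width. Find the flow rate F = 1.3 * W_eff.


W_eff = 1.525 - 0.30 = 1.225 m
F = 1.3 * 1.225 = 1.5925 persons/s

1.5925 persons/s


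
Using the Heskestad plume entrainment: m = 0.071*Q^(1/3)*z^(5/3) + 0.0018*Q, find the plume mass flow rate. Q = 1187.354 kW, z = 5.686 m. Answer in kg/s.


Q^(1/3) = 10.589
z^(5/3) = 18.114
First term = 0.071 * 10.589 * 18.114 = 13.619
Second term = 0.0018 * 1187.354 = 2.1372
m = 15.756 kg/s

15.756 kg/s


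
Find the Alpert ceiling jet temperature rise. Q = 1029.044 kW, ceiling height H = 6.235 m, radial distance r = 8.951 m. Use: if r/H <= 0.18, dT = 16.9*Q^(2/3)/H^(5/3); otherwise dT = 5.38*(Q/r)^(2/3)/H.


r/H = 8.951 / 6.235 = 1.4356
r/H > 0.18, so dT = 5.38*(Q/r)^(2/3)/H
Q/r = 114.96
(Q/r)^(2/3) = 23.643
dT = 5.38 * 23.643 / 6.235 = 20.401 K

20.401 K


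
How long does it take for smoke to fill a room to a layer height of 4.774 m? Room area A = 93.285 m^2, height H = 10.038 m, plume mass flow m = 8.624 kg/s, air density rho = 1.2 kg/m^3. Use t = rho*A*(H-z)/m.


H - z = 5.264 m
t = 1.2 * 93.285 * 5.264 / 8.624 = 68.328 s

68.328 s


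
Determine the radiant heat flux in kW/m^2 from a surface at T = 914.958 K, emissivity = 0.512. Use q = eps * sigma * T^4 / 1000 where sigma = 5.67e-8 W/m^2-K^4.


T^4 = 7.0082e+11
q = 0.512 * 5.67e-8 * 7.0082e+11 / 1000 = 20.345 kW/m^2

20.345 kW/m^2


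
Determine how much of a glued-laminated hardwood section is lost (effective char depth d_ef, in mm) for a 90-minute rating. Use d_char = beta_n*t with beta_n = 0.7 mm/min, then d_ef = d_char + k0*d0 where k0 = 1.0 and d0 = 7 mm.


d_char = 0.7 * 90 = 63 mm
d_ef = 63 + 1.0*7 = 70 mm

70 mm


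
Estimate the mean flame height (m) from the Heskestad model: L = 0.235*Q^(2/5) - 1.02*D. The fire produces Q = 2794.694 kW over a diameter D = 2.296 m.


Q^(2/5) = 23.907
0.235 * Q^(2/5) = 5.6183
1.02 * D = 2.3419
L = 3.2763 m

3.2763 m


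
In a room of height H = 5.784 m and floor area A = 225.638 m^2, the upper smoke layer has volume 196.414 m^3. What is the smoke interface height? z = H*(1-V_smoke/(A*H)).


V/(A*H) = 0.15050
1 - 0.15050 = 0.84950
z = 5.784 * 0.84950 = 4.9135 m

4.9135 m


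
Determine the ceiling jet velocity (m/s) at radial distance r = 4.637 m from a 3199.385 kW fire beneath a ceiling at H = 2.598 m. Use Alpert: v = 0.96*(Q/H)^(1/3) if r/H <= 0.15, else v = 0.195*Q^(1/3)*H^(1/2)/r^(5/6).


r/H = 4.637 / 2.598 = 1.7848
r/H > 0.15, so v = 0.195*Q^(1/3)*H^(1/2)/r^(5/6)
Q^(1/3) = 14.735
H^(1/2) = 1.6118
r^(5/6) = 3.5909
v = 0.195 * 14.735 * 1.6118 / 3.5909 = 1.2898 m/s

1.2898 m/s


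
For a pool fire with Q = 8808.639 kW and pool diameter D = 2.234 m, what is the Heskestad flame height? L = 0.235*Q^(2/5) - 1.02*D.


Q^(2/5) = 37.841
0.235 * Q^(2/5) = 8.8927
1.02 * D = 2.2787
L = 6.6140 m

6.6140 m


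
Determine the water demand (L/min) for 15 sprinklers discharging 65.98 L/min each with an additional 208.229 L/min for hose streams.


Sprinkler demand = 15 * 65.98 = 989.7 L/min
Total = 989.7 + 208.229 = 1197.929 L/min

1197.929 L/min


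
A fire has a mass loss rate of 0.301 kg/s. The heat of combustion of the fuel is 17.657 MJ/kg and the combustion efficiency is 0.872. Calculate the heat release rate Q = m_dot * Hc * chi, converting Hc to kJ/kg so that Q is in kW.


Hc = 17.657 MJ/kg = 17.657 * 1000 kJ/kg = 17657 kJ/kg
Q = 0.301 kg/s * 17657 kJ/kg * 0.872 = 4634.5 kW

4634.5 kW


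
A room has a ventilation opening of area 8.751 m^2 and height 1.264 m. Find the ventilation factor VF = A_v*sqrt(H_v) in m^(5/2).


sqrt(H_v) = 1.1243
VF = 8.751 * 1.1243 = 9.8386 m^(5/2)

9.8386 m^(5/2)


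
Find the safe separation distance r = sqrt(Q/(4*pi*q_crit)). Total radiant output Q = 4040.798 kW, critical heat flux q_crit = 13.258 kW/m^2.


4*pi*q_crit = 166.60
Q/(4*pi*q_crit) = 24.254
r = sqrt(24.254) = 4.9248 m

4.9248 m


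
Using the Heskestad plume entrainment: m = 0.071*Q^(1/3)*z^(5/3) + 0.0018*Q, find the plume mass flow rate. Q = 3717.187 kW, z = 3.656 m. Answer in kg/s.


Q^(1/3) = 15.491
z^(5/3) = 8.6765
First term = 0.071 * 15.491 * 8.6765 = 9.5427
Second term = 0.0018 * 3717.187 = 6.6909
m = 16.234 kg/s

16.234 kg/s


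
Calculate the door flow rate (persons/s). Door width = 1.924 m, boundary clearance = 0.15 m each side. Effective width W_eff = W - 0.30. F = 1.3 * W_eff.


W_eff = 1.924 - 0.30 = 1.624 m
F = 1.3 * 1.624 = 2.1112 persons/s

2.1112 persons/s


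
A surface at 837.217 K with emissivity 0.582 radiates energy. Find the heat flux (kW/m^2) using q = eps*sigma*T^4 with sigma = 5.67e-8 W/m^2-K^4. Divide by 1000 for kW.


T^4 = 4.9131e+11
q = 0.582 * 5.67e-8 * 4.9131e+11 / 1000 = 16.213 kW/m^2

16.213 kW/m^2


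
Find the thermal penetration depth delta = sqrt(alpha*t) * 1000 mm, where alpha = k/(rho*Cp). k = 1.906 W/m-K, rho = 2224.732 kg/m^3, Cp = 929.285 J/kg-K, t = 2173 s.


alpha = 1.906 / (2224.732 * 929.285) = 9.2193e-07 m^2/s
alpha * t = 0.0020033
delta = sqrt(0.0020033) * 1000 = 44.759 mm

44.759 mm


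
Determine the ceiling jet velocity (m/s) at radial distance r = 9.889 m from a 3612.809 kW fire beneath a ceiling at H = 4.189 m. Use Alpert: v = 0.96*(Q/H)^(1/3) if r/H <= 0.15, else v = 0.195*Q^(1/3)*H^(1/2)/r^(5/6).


r/H = 9.889 / 4.189 = 2.3607
r/H > 0.15, so v = 0.195*Q^(1/3)*H^(1/2)/r^(5/6)
Q^(1/3) = 15.344
H^(1/2) = 2.0467
r^(5/6) = 6.7498
v = 0.195 * 15.344 * 2.0467 / 6.7498 = 0.90729 m/s

0.90729 m/s


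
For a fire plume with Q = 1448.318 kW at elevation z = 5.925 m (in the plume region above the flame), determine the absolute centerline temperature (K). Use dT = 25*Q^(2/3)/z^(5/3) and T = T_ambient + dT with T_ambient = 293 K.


Q^(2/3) = 128.01
z^(5/3) = 19.401
dT = 25 * 128.01 / 19.401 = 164.96 K
T = 293 + 164.96 = 457.96 K

457.96 K


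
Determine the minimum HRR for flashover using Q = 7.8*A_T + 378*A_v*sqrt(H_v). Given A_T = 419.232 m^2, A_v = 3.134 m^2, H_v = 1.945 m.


7.8*A_T = 3270.0
sqrt(H_v) = 1.3946
378*A_v*sqrt(H_v) = 1652.2
Q = 3270.0 + 1652.2 = 4922.2 kW

4922.2 kW


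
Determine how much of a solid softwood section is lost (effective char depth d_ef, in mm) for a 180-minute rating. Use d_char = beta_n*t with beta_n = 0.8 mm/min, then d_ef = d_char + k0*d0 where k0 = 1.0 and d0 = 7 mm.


d_char = 0.8 * 180 = 144 mm
d_ef = 144 + 1.0*7 = 151 mm

151 mm


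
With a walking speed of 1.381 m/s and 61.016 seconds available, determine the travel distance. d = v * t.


d = 1.381 * 61.016 = 84.263 m

84.263 m


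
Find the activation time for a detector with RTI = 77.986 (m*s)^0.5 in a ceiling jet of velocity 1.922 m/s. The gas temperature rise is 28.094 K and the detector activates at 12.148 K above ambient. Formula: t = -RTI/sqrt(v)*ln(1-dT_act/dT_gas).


dT_act/dT_gas = 0.43241
ln(1 - 0.43241) = -0.56635
t = -77.986 / sqrt(1.922) * -0.56635 = 31.858 s

31.858 s


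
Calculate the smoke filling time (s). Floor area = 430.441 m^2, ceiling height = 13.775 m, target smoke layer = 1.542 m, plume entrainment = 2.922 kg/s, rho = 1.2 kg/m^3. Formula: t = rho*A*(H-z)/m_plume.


H - z = 12.233 m
t = 1.2 * 430.441 * 12.233 / 2.922 = 2162.5 s

2162.5 s


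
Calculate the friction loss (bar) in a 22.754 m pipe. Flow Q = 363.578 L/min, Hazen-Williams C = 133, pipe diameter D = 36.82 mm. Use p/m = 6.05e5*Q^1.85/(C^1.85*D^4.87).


Q^1.85 = 54589
C^1.85 = 8494.3
D^4.87 = 4.2348e+07
p/m = 0.091814 bar/m
p_total = 0.091814 * 22.754 = 2.0891 bar

2.0891 bar


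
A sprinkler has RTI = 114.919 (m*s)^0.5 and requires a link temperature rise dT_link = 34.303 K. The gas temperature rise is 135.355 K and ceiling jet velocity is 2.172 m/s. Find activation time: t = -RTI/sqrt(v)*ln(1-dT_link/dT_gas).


dT_link/dT_gas = 0.25343
ln(1 - 0.25343) = -0.29227
t = -114.919 / sqrt(2.172) * -0.29227 = 22.790 s

22.790 s


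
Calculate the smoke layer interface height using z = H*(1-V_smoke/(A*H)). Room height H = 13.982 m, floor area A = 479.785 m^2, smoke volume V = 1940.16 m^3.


V/(A*H) = 0.28922
1 - 0.28922 = 0.71078
z = 13.982 * 0.71078 = 9.9382 m

9.9382 m


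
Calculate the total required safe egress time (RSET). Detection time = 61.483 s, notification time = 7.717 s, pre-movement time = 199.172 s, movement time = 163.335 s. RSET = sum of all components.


Total = 61.483 + 7.717 + 199.172 + 163.335 = 431.707 s

431.707 s


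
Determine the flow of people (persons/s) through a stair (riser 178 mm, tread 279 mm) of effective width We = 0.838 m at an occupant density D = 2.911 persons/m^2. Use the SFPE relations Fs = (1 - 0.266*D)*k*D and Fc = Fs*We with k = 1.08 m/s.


1 - 0.266*D = 1 - 0.266*2.911 = 0.22567
Fs = 0.22567 * 1.08 * 2.911 = 0.70949 persons/(s*m)
Fc = 0.70949 * 0.838 = 0.59455 persons/s

0.59455 persons/s


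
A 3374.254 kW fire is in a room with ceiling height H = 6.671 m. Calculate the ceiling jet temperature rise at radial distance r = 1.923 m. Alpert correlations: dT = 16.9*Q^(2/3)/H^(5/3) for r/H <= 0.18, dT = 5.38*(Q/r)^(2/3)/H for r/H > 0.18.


r/H = 1.923 / 6.671 = 0.28826
r/H > 0.18, so dT = 5.38*(Q/r)^(2/3)/H
Q/r = 1754.7
(Q/r)^(2/3) = 145.48
dT = 5.38 * 145.48 / 6.671 = 117.32 K

117.32 K


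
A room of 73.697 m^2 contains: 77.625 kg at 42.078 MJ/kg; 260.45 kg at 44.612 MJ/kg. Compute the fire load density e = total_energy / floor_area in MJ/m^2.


Total energy = 77.625*42.078 + 260.45*44.612
= 3266.305 + 11619.20
= 14885.50 MJ
e = 14885.50 / 73.697 = 201.98 MJ/m^2

201.98 MJ/m^2


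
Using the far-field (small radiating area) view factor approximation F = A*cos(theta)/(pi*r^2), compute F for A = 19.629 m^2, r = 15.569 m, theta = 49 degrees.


cos(49 deg) = 0.65606
pi*r^2 = 761.50
F = 19.629 * 0.65606 / 761.50 = 0.016911

0.016911


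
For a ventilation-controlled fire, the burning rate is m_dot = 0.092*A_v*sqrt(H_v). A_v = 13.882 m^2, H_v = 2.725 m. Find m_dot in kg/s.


sqrt(H_v) = 1.6508
m_dot = 0.092 * 13.882 * 1.6508 = 2.1083 kg/s

2.1083 kg/s


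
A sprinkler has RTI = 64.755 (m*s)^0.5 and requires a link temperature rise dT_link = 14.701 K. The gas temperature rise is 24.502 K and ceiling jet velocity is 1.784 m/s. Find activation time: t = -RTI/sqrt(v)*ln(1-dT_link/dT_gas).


dT_link/dT_gas = 0.59999
ln(1 - 0.59999) = -0.91627
t = -64.755 / sqrt(1.784) * -0.91627 = 44.422 s

44.422 s


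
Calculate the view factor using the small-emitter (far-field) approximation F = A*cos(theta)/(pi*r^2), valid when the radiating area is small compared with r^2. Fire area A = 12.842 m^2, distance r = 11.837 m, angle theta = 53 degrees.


cos(53 deg) = 0.60182
pi*r^2 = 440.18
F = 12.842 * 0.60182 / 440.18 = 0.017557

0.017557


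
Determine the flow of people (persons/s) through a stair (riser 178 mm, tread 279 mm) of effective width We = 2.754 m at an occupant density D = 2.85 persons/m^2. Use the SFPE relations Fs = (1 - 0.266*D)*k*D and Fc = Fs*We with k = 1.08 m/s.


1 - 0.266*D = 1 - 0.266*2.85 = 0.24190
Fs = 0.24190 * 1.08 * 2.85 = 0.74457 persons/(s*m)
Fc = 0.74457 * 2.754 = 2.0505 persons/s

2.0505 persons/s


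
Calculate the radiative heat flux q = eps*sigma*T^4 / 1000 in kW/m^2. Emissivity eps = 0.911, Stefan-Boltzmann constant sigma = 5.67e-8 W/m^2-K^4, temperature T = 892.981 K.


T^4 = 6.3587e+11
q = 0.911 * 5.67e-8 * 6.3587e+11 / 1000 = 32.845 kW/m^2

32.845 kW/m^2


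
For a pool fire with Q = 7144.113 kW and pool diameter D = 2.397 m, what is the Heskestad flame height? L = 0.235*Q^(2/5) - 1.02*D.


Q^(2/5) = 34.800
0.235 * Q^(2/5) = 8.1780
1.02 * D = 2.4449
L = 5.7331 m

5.7331 m


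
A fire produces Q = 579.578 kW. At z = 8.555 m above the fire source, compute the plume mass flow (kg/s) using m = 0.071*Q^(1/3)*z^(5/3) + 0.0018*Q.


Q^(1/3) = 8.3375
z^(5/3) = 35.785
First term = 0.071 * 8.3375 * 35.785 = 21.183
Second term = 0.0018 * 579.578 = 1.0432
m = 22.227 kg/s

22.227 kg/s


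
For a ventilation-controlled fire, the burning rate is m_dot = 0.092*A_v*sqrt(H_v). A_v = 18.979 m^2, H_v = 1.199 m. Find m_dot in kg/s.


sqrt(H_v) = 1.0950
m_dot = 0.092 * 18.979 * 1.0950 = 1.9119 kg/s

1.9119 kg/s


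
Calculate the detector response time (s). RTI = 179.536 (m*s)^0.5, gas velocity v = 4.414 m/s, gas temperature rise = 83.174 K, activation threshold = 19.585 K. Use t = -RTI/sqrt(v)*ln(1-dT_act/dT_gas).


dT_act/dT_gas = 0.23547
ln(1 - 0.23547) = -0.26849
t = -179.536 / sqrt(4.414) * -0.26849 = 22.944 s

22.944 s


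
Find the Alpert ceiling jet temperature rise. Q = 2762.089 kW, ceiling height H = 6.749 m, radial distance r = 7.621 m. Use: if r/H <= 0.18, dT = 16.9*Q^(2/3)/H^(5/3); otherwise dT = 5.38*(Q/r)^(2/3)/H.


r/H = 7.621 / 6.749 = 1.1292
r/H > 0.18, so dT = 5.38*(Q/r)^(2/3)/H
Q/r = 362.43
(Q/r)^(2/3) = 50.834
dT = 5.38 * 50.834 / 6.749 = 40.522 K

40.522 K


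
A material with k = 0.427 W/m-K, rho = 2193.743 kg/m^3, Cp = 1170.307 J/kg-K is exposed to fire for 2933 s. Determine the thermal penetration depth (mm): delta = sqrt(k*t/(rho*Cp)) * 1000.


alpha = 0.427 / (2193.743 * 1170.307) = 1.6632e-07 m^2/s
alpha * t = 0.00048781
delta = sqrt(0.00048781) * 1000 = 22.087 mm

22.087 mm


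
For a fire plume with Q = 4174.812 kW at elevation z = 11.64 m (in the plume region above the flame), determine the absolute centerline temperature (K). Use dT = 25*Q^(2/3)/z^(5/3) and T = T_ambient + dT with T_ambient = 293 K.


Q^(2/3) = 259.27
z^(5/3) = 59.784
dT = 25 * 259.27 / 59.784 = 108.42 K
T = 293 + 108.42 = 401.42 K

401.42 K


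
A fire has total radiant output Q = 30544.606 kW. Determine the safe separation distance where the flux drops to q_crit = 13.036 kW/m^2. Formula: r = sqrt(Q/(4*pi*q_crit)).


4*pi*q_crit = 163.82
Q/(4*pi*q_crit) = 186.46
r = sqrt(186.46) = 13.655 m

13.655 m


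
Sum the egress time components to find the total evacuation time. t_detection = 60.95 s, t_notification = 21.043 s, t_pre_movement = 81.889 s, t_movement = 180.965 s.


Total = 60.95 + 21.043 + 81.889 + 180.965 = 344.847 s

344.847 s


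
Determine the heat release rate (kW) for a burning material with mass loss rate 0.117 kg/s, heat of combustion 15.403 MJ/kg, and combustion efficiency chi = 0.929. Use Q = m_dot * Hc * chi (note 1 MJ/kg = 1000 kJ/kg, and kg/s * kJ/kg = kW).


Hc = 15.403 MJ/kg = 15.403 * 1000 kJ/kg = 15403 kJ/kg
Q = 0.117 kg/s * 15403 kJ/kg * 0.929 = 1674.2 kW

1674.2 kW


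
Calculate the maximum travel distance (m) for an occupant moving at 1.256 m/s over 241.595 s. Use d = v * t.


d = 1.256 * 241.595 = 303.44 m

303.44 m


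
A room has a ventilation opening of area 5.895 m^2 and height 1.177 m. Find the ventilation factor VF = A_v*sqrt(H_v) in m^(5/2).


sqrt(H_v) = 1.0849
VF = 5.895 * 1.0849 = 6.3955 m^(5/2)

6.3955 m^(5/2)
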